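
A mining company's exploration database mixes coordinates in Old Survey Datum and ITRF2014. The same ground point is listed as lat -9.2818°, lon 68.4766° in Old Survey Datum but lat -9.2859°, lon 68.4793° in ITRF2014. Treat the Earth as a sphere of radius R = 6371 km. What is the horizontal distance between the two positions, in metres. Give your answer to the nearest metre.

Δφ = -9.2859° − -9.2818° = -0.0041°; Δλ = 68.4793° − 68.4766° = +0.0027°.
1° along a meridian = πR/180 = 111195 m.
ΔN = Δφ × 111195 = -455.9 m; ΔE = Δλ × 111195 × cos(-9.2818°) = +0.0027 × 111195 × 0.986907 = 296.3 m.
Distance = √(ΔE² + ΔN²) = √(296.3² + (-455.9)²) = 543.7 m.

544 m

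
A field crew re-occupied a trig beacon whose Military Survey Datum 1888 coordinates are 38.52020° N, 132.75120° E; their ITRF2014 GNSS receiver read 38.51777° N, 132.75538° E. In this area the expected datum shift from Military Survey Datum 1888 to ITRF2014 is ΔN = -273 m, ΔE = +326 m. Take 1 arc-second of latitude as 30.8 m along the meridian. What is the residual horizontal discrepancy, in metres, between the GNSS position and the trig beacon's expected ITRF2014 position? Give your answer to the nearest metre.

Observed coordinate differences: Δφ = -0.00243°, Δλ = +0.00418°.
Converting to metres (1° lat = 110880 m, cos φ = 0.782389): observed ΔN = -269.4 m, observed ΔE = 362.6 m.
Subtracting the expected shift leaves a residual of -269.4 − (-273) = 3.6 m north and 362.6 − (326) = 36.6 m east.
Residual distance = √(3.6² + 36.6²) = 36.8 m.

37 m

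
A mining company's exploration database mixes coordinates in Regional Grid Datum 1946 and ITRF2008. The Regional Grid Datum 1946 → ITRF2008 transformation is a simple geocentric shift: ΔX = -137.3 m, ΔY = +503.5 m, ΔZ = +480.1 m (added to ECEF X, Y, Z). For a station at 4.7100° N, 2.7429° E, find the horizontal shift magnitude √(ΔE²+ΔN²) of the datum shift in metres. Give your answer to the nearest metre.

At φ = 4.7100°, λ = 2.7429°: sin φ = 0.082112, cos φ = 0.996623, sin λ = 0.047854, cos λ = 0.998854.
ΔE = −sin λ·ΔX + cos λ·ΔY = −(0.047854)·(-137.3) + (0.998854)·(503.5) = 509.49 m.
ΔN = −sin φ cos λ·ΔX − sin φ sin λ·ΔY + cos φ·ΔZ = −(0.082112)(0.998854)(-137.3) − (0.082112)(0.047854)(503.5) + (0.996623)(480.1) = 487.76 m.
Horizontal magnitude = √(ΔE² + ΔN²) = √(509.49² + 487.76²) = 705.33 m.

705 m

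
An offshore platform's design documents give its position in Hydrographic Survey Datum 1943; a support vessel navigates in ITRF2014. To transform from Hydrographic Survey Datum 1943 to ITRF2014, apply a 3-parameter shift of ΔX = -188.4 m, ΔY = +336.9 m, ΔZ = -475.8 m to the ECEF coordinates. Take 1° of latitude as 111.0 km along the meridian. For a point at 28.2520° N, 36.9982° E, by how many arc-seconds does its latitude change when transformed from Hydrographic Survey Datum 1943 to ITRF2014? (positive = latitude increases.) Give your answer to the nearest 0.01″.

Δφ = -14.40″

sin φ = 0.473350, cos φ = 0.880874, sin λ = 0.601790, cos λ = 0.798654.
North component: ΔN = −sin φ cos λ·ΔX − sin φ sin λ·ΔY + cos φ·ΔZ = −(0.473350)(0.798654)(-188.4) − (0.473350)(0.601790)(336.9) + (0.880874)(-475.8) = -443.87 m.
1° of latitude spans 111000 m, so Δφ = -443.87 / 111000 × 3600 = -14.396″.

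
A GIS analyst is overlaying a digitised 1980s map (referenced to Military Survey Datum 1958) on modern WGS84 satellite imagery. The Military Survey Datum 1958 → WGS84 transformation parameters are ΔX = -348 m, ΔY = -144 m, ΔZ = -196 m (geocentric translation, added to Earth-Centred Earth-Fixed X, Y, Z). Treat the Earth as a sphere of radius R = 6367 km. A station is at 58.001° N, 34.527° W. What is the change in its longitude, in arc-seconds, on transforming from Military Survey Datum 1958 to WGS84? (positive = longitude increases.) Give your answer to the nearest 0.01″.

Δλ = -19.31″

sin φ = 0.848057, cos φ = 0.529904, sin λ = -0.566795, cos λ = 0.823859.
East component: ΔE = −sin λ·ΔX + cos λ·ΔY = −(-0.566795)(-348) + (0.823859)(-144) = -315.88 m.
1° of latitude spans πR/180 = 111125 m; at latitude φ, 1° of longitude spans that × cos φ = 58885.7 m, so Δλ = -315.88 / 58885.7 × 3600 = -19.311″.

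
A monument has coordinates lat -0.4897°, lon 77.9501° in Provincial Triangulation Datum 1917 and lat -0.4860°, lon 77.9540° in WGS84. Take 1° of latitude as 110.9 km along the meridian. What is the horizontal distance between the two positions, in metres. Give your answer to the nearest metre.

596 m

Δφ = -0.4860° − -0.4897° = +0.0037°; Δλ = 77.9540° − 77.9501° = +0.0039°.
ΔN = Δφ × 110900 = 410.3 m; ΔE = Δλ × 110900 × cos(-0.4897°) = +0.0039 × 110900 × 0.999963 = 432.5 m.
Distance = √(ΔE² + ΔN²) = √(432.5² + 410.3²) = 596.2 m.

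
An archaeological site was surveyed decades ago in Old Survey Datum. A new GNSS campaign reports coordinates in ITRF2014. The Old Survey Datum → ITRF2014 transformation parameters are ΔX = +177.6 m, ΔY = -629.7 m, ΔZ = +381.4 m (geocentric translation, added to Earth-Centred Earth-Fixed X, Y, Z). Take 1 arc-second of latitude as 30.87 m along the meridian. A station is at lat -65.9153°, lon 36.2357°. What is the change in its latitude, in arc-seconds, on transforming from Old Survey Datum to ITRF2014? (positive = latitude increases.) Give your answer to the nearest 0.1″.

sin φ = -0.912943, cos φ = 0.408087, sin λ = 0.591108, cos λ = 0.806592.
North component: ΔN = −sin φ cos λ·ΔX − sin φ sin λ·ΔY + cos φ·ΔZ = −(-0.912943)(0.806592)(177.6) − (-0.912943)(0.591108)(-629.7) + (0.408087)(381.4) = -53.39 m.
1° of latitude spans 3600 × 30.87 = 111132 m, so Δφ = -53.39 / 111132 × 3600 = -1.730″.

Δφ = -1.7″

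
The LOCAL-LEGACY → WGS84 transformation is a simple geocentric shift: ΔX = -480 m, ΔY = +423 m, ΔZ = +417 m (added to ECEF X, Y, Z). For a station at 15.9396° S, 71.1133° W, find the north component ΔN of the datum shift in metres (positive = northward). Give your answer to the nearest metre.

At φ = -15.9396°, λ = -71.1133°: sin φ = -0.274624, cos φ = 0.961552, sin λ = -0.946161, cos λ = 0.323698.
ΔN = −sin φ cos λ·ΔX − sin φ sin λ·ΔY + cos φ·ΔZ = −(-0.274624)(0.323698)(-480) − (-0.274624)(-0.946161)(423) + (0.961552)(417) = 248.39 m.

ΔN = 248 m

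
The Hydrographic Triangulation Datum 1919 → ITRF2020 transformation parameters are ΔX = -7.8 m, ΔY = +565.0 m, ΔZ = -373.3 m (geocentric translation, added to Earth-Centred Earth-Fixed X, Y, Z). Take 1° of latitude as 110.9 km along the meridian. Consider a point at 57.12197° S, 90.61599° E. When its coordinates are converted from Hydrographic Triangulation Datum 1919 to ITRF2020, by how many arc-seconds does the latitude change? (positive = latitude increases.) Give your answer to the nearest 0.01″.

sin φ = -0.839828, cos φ = 0.542852, sin λ = 0.999942, cos λ = -0.010751.
North component: ΔN = −sin φ cos λ·ΔX − sin φ sin λ·ΔY + cos φ·ΔZ = −(-0.839828)(-0.010751)(-7.8) − (-0.839828)(0.999942)(565.0) + (0.542852)(-373.3) = 271.90 m.
1° of latitude spans 110900 m, so Δφ = 271.90 / 110900 × 3600 = 8.826″.

Δφ = 8.83″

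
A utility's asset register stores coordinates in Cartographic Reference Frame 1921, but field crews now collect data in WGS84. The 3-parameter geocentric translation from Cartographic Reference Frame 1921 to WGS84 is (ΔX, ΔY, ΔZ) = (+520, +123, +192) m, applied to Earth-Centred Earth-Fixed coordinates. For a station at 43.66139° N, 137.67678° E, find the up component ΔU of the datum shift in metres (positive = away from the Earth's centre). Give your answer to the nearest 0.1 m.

The local up (radial) axis is (cos φ cos λ, cos φ sin λ, sin φ), giving ΔU = -278.135 + 59.913 + 132.556 = -85.67 m.

ΔU = -85.7 m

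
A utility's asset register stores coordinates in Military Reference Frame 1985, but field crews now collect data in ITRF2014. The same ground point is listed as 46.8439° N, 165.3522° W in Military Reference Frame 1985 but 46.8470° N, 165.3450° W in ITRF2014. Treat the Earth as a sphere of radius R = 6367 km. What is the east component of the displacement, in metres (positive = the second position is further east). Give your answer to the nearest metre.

Δφ = 46.8470° − 46.8439° = +0.0031°; Δλ = -165.3450° − -165.3522° = +0.0072°.
1° along a meridian = πR/180 = 111125 m.
ΔN = Δφ × 111125 = 344.5 m; ΔE = Δλ × 111125 × cos(46.8439°) = +0.0072 × 111125 × 0.683988 = 547.3 m.

ΔE = 547 m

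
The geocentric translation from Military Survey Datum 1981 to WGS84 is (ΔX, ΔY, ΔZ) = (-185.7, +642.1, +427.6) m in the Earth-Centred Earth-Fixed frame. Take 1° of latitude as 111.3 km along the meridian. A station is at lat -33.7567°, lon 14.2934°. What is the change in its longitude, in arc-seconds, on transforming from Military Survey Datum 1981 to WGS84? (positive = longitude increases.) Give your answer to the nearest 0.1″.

Δλ = 26.0″

sin φ = -0.555667, cos φ = 0.831405, sin λ = 0.246887, cos λ = 0.969044.
East component: ΔE = −sin λ·ΔX + cos λ·ΔY = −(0.246887)(-185.7) + (0.969044)(642.1) = 668.07 m.
1° of latitude spans 111300 m; at latitude φ, 1° of longitude spans that × cos φ = 92535.3 m, so Δλ = 668.07 / 92535.3 × 3600 = 25.991″.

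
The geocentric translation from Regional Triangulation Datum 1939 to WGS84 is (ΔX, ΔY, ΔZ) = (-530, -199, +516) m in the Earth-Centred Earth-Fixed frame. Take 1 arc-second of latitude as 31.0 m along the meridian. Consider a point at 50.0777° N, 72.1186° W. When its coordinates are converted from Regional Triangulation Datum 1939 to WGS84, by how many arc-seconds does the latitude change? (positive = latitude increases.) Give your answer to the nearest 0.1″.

sin φ = 0.766915, cos φ = 0.641748, sin λ = -0.951694, cos λ = 0.307048.
North component: ΔN = −sin φ cos λ·ΔX − sin φ sin λ·ΔY + cos φ·ΔZ = −(0.766915)(0.307048)(-530) − (0.766915)(-0.951694)(-199) + (0.641748)(516) = 310.70 m.
1° of latitude spans 3600 × 31.00 = 111600 m, so Δφ = 310.70 / 111600 × 3600 = 10.023″.

Δφ = 10.0″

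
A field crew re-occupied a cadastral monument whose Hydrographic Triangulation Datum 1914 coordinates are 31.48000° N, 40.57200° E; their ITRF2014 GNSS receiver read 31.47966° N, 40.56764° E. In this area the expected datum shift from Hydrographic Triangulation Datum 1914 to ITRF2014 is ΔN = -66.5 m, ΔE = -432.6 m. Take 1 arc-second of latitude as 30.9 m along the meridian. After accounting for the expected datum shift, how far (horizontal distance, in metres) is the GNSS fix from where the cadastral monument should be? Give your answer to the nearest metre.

Observed coordinate differences: Δφ = -0.00034°, Δλ = -0.00436°.
Converting to metres (1° lat = 111240 m, cos φ = 0.852822): observed ΔN = -37.8 m, observed ΔE = -413.6 m.
Subtracting the expected shift leaves a residual of -37.8 − (-66.5) = 28.7 m north and -413.6 − (-432.6) = 19.0 m east.
Residual distance = √(28.7² + 19.0²) = 34.4 m.

34 m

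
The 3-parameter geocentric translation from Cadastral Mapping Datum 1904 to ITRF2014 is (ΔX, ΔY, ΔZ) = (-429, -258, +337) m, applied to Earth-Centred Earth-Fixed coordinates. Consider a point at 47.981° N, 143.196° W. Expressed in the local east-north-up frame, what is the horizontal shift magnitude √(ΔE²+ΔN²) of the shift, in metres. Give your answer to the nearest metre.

The local east axis at (φ, λ) is (−sin λ, cos λ, 0), so ΔE = −sin(-143.196°)·(-429) + cos(-143.196°)·(-258) = -50.43 m.
The local north axis is (−sin φ cos λ, −sin φ sin λ, cos φ), giving ΔN = -255.191 − 114.828 + 225.580 = -144.44 m.
Horizontal magnitude = √(ΔE² + ΔN²) = √((-50.43)² + (-144.44)²) = 152.99 m.

153 m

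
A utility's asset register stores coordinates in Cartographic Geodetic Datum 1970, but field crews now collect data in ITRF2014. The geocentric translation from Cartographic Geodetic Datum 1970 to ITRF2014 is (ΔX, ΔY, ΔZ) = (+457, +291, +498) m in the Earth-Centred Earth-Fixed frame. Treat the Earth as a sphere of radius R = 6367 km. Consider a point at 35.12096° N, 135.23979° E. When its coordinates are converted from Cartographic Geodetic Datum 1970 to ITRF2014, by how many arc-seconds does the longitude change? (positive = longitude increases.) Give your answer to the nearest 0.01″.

sin φ = 0.575305, cos φ = 0.817939, sin λ = 0.704141, cos λ = -0.710060.
East component: ΔE = −sin λ·ΔX + cos λ·ΔY = −(0.704141)(457) + (-0.710060)(291) = -528.42 m.
1° of latitude spans πR/180 = 111125 m; at latitude φ, 1° of longitude spans that × cos φ = 90893.6 m, so Δλ = -528.42 / 90893.6 × 3600 = -20.929″.

Δλ = -20.93″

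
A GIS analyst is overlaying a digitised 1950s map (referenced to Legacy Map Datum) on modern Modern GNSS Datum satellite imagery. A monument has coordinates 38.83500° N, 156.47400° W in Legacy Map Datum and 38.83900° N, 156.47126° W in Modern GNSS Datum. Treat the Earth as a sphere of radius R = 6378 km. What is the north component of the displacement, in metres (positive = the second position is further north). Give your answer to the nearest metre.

ΔN = 445 m

Δφ = 38.83900° − 38.83500° = +0.00400°; Δλ = -156.47126° − -156.47400° = +0.00274°.
1° along a meridian = πR/180 = 111317 m.
ΔN = Δφ × 111317 = 445.3 m; ΔE = Δλ × 111317 × cos(38.83500°) = +0.00274 × 111317 × 0.778955 = 237.6 m.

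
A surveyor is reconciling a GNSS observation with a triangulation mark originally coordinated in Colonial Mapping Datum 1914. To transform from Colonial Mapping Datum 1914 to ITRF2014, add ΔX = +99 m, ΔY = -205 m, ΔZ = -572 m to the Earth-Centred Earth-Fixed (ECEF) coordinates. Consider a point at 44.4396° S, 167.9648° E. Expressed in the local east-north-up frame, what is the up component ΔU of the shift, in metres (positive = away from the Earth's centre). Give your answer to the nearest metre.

The local up (radial) axis is (cos φ cos λ, cos φ sin λ, sin φ), giving ΔU = -69.131 − 30.520 + 400.490 = 300.84 m.

ΔU = 301 m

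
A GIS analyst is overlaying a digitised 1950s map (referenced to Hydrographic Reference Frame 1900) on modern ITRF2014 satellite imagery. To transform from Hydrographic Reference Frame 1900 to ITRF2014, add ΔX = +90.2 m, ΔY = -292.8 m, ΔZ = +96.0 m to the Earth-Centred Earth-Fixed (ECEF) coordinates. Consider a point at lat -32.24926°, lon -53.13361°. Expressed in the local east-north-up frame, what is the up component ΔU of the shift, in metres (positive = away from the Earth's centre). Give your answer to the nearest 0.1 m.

ΔU = 192.7 m

At φ = -32.24926°, λ = -53.13361°: sin φ = -0.533604, cos φ = 0.845735, sin λ = -0.800037, cos λ = 0.599951.
ΔU = cos φ cos λ·ΔX + cos φ sin λ·ΔY + sin φ·ΔZ = (0.845735)(0.599951)(90.2) + (0.845735)(-0.800037)(-292.8) + (-0.533604)(96.0) = 192.66 m.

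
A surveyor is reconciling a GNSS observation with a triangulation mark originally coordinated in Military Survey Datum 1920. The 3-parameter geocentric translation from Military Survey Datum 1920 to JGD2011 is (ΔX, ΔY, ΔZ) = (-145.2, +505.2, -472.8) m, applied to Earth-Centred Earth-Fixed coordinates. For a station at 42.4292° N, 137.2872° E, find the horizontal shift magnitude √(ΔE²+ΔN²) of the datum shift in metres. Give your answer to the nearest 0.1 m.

706.9 m

At φ = 42.4292°, λ = 137.2872°: sin φ = 0.674679, cos φ = 0.738112, sin λ = 0.678324, cos λ = -0.734763.
ΔE = −sin λ·ΔX + cos λ·ΔY = −(0.678324)·(-145.2) + (-0.734763)·(505.2) = -272.71 m.
ΔN = −sin φ cos λ·ΔX − sin φ sin λ·ΔY + cos φ·ΔZ = −(0.674679)(-0.734763)(-145.2) − (0.674679)(0.678324)(505.2) + (0.738112)(-472.8) = -652.16 m.
Horizontal magnitude = √(ΔE² + ΔN²) = √((-272.71)² + (-652.16)²) = 706.89 m.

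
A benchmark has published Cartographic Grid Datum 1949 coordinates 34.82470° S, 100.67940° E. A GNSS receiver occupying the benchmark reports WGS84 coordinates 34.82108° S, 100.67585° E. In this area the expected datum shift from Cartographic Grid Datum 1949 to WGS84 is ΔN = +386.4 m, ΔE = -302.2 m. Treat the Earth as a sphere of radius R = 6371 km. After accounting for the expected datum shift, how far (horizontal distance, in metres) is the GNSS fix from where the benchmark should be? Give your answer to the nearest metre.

27 m

Observed coordinate differences: Δφ = +0.00362°, Δλ = -0.00355°.
Converting to metres (1° lat = 111195 m, cos φ = 0.820903): observed ΔN = 402.5 m, observed ΔE = -324.0 m.
Subtracting the expected shift leaves a residual of 402.5 − (386.4) = 16.1 m north and -324.0 − (-302.2) = -21.8 m east.
Residual distance = √(16.1² + (-21.8)²) = 27.2 m.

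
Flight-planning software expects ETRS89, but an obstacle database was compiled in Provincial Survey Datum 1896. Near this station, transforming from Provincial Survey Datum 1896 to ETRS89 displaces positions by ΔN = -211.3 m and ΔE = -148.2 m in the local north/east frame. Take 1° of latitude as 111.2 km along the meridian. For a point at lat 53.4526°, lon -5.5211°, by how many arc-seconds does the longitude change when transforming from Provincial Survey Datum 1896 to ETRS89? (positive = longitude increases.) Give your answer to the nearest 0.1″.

Δλ = -8.1″

At latitude 53.4526°, cos φ = 0.595488.
1° of longitude at this latitude = 111.2 × cos φ = 66.22 km, so Δλ = -148.2 / 66218.2 = -0.0022381° = -8.057″.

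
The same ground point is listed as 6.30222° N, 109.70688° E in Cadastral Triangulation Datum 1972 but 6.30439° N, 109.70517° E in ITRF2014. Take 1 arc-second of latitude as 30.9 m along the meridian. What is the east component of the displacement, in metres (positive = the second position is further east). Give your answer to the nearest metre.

ΔE = -189 m

Δφ = 6.30439° − 6.30222° = +0.00217°; Δλ = 109.70517° − 109.70688° = -0.00171°.
1° of latitude = 3600 × 30.90 = 111240 m.
ΔN = Δφ × 111240 = 241.4 m; ΔE = Δλ × 111240 × cos(6.30222°) = -0.00171 × 111240 × 0.993957 = -189.1 m.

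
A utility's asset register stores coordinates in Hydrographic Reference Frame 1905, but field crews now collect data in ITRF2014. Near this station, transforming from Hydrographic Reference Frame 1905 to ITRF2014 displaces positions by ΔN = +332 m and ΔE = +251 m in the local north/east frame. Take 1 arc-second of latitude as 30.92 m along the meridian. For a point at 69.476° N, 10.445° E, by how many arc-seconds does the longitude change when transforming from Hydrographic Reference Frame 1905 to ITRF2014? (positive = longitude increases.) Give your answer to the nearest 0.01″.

Δλ = 23.15″

At latitude 69.476°, cos φ = 0.350600.
1″ of longitude at this latitude = 30.92 × cos φ = 10.8405 m, so Δλ = 251.0 / 10.8405 = 23.154″.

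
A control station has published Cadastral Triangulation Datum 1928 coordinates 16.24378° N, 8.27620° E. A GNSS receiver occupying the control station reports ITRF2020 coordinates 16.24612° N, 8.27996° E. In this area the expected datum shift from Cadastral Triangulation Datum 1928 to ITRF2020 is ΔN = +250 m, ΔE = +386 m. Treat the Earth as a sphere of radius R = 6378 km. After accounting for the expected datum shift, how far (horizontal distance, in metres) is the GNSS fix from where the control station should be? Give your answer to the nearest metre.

19 m

Observed coordinate differences: Δφ = +0.00234°, Δλ = +0.00376°.
Converting to metres (1° lat = 111317 m, cos φ = 0.960080): observed ΔN = 260.5 m, observed ΔE = 401.8 m.
Subtracting the expected shift leaves a residual of 260.5 − (250) = 10.5 m north and 401.8 − (386) = 15.8 m east.
Residual distance = √(10.5² + 15.8²) = 19.0 m.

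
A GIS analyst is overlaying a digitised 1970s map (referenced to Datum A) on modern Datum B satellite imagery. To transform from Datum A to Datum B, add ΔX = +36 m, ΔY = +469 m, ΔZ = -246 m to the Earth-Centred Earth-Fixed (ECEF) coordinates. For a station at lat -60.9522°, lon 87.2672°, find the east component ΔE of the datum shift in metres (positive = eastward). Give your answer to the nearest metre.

ΔE = -14 m

At φ = -60.9522°, λ = 87.2672°: sin φ = -0.874215, cos φ = 0.485539, sin λ = 0.998863, cos λ = 0.047678.
ΔE = −sin λ·ΔX + cos λ·ΔY = −(0.998863)·(36) + (0.047678)·(469) = -13.60 m.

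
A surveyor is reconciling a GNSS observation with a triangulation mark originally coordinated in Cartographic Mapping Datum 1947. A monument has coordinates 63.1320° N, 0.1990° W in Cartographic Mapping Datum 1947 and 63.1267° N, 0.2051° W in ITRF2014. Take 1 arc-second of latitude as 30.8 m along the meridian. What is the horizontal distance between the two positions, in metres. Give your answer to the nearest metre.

662 m

Δφ = 63.1267° − 63.1320° = -0.0053°; Δλ = -0.2051° − -0.1990° = -0.0061°.
1° of latitude = 3600 × 30.80 = 110880 m.
ΔN = Δφ × 110880 = -587.7 m; ΔE = Δλ × 110880 × cos(63.1320°) = -0.0061 × 110880 × 0.451937 = -305.7 m.
Distance = √(ΔE² + ΔN²) = √((-305.7)² + (-587.7)²) = 662.4 m.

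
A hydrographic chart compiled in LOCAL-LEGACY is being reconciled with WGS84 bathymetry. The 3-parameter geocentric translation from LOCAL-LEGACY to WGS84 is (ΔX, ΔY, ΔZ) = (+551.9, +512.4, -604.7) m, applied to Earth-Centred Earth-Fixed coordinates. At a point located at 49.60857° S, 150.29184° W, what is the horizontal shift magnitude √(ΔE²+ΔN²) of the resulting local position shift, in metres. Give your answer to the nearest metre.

966 m

The local east axis at (φ, λ) is (−sin λ, cos λ, 0), so ΔE = −sin(-150.29184°)·551.9 + cos(-150.29184°)·512.4 = -171.54 m.
The local north axis is (−sin φ cos λ, −sin φ sin λ, cos φ), giving ΔN = -365.097 − 193.407 − 391.849 = -950.35 m.
Horizontal magnitude = √(ΔE² + ΔN²) = √((-171.54)² + (-950.35)²) = 965.71 m.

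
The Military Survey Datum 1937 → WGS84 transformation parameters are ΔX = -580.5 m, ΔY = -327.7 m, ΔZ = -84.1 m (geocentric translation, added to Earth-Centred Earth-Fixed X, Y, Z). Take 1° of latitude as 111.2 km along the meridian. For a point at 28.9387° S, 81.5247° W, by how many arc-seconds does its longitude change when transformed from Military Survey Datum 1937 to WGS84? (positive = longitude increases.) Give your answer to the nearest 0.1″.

Δλ = -23.0″

sin φ = -0.483874, cos φ = 0.875138, sin λ = -0.989079, cos λ = 0.147383.
East component: ΔE = −sin λ·ΔX + cos λ·ΔY = −(-0.989079)(-580.5) + (0.147383)(-327.7) = -622.46 m.
1° of latitude spans 111200 m; at latitude φ, 1° of longitude spans that × cos φ = 97315.3 m, so Δλ = -622.46 / 97315.3 × 3600 = -23.027″.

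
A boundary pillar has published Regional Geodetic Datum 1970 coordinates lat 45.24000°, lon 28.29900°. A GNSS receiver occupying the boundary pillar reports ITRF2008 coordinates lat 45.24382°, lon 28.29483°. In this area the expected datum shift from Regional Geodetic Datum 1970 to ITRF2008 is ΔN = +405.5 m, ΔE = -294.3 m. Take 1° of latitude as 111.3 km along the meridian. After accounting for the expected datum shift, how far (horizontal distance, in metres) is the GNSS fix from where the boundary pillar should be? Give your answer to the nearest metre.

Observed coordinate differences: Δφ = +0.00382°, Δλ = -0.00417°.
Converting to metres (1° lat = 111300 m, cos φ = 0.704139): observed ΔN = 425.2 m, observed ΔE = -326.8 m.
Subtracting the expected shift leaves a residual of 425.2 − (405.5) = 19.7 m north and -326.8 − (-294.3) = -32.5 m east.
Residual distance = √(19.7² + (-32.5)²) = 38.0 m.

38 m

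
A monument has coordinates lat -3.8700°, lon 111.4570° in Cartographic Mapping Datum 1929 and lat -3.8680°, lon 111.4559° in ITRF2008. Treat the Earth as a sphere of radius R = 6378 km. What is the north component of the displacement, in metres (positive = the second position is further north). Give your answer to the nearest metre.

Δφ = -3.8680° − -3.8700° = +0.0020°; Δλ = 111.4559° − 111.4570° = -0.0011°.
1° along a meridian = πR/180 = 111317 m.
ΔN = Δφ × 111317 = 222.6 m; ΔE = Δλ × 111317 × cos(-3.8700°) = -0.0011 × 111317 × 0.997720 = -122.2 m.

ΔN = 223 m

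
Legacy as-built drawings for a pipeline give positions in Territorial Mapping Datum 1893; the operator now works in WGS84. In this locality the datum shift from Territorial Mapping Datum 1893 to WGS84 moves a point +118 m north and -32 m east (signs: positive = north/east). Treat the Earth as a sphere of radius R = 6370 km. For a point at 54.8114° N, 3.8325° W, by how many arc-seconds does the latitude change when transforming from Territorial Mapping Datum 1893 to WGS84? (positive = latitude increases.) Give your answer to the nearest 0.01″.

Δφ = 3.82″

On a sphere of radius R, 1 rad of latitude = R, so Δφ = ΔN / R = 118.0 / 6370000 = 1.8524e-05 rad = 3.821″.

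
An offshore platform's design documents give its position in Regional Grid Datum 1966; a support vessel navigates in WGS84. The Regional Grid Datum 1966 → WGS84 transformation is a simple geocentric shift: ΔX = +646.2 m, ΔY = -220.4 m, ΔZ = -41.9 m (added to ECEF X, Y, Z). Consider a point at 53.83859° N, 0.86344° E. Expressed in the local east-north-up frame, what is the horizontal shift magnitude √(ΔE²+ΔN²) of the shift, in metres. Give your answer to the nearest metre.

590 m

At φ = 53.83859°, λ = 0.86344°: sin φ = 0.807358, cos φ = 0.590062, sin λ = 0.015069, cos λ = 0.999886.
ΔE = −sin λ·ΔX + cos λ·ΔY = −(0.015069)·(646.2) + (0.999886)·(-220.4) = -230.11 m.
ΔN = −sin φ cos λ·ΔX − sin φ sin λ·ΔY + cos φ·ΔZ = −(0.807358)(0.999886)(646.2) − (0.807358)(0.015069)(-220.4) + (0.590062)(-41.9) = -543.70 m.
Horizontal magnitude = √(ΔE² + ΔN²) = √((-230.11)² + (-543.70)²) = 590.39 m.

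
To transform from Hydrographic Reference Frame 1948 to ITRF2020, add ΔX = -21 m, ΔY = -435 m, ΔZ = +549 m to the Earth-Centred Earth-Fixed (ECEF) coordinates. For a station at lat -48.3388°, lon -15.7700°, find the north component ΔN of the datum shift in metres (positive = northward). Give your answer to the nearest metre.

At φ = -48.3388°, λ = -15.7700°: sin φ = -0.747088, cos φ = 0.664725, sin λ = -0.271776, cos λ = 0.962360.
ΔN = −sin φ cos λ·ΔX − sin φ sin λ·ΔY + cos φ·ΔZ = −(-0.747088)(0.962360)(-21) − (-0.747088)(-0.271776)(-435) + (0.664725)(549) = 438.16 m.

ΔN = 438 m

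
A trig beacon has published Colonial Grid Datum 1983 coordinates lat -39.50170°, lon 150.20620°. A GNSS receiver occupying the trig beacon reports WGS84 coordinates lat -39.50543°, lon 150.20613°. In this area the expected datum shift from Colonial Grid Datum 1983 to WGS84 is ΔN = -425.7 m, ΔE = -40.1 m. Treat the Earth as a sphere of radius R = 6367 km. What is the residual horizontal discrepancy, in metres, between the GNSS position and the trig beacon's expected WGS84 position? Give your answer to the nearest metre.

Observed coordinate differences: Δφ = -0.00373°, Δλ = -0.00007°.
Converting to metres (1° lat = 111125 m, cos φ = 0.771606): observed ΔN = -414.5 m, observed ΔE = -6.0 m.
Subtracting the expected shift leaves a residual of -414.5 − (-425.7) = 11.2 m north and -6.0 − (-40.1) = 34.1 m east.
Residual distance = √(11.2² + 34.1²) = 35.9 m.

36 m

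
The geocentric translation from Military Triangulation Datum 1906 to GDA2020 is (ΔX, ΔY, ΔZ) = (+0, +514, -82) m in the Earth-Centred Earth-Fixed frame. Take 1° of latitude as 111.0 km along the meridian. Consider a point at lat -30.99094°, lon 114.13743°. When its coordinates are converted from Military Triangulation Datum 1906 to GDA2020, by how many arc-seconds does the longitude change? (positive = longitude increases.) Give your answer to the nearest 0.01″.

Δλ = -7.95″

sin φ = -0.514903, cos φ = 0.857249, sin λ = 0.912567, cos λ = -0.408927.
East component: ΔE = −sin λ·ΔX + cos λ·ΔY = −(0.912567)(0) + (-0.408927)(514) = -210.19 m.
1° of latitude spans 111000 m; at latitude φ, 1° of longitude spans that × cos φ = 95154.6 m, so Δλ = -210.19 / 95154.6 × 3600 = -7.952″.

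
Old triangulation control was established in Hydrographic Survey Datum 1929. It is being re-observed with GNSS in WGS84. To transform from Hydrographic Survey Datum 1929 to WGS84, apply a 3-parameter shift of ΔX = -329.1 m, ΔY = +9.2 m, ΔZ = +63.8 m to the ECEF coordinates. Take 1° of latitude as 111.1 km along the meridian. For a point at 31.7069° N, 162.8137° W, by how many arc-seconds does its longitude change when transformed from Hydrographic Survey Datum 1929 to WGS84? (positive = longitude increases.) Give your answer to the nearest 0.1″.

Δλ = -4.0″

sin φ = 0.525574, cos φ = 0.850748, sin λ = -0.295480, cos λ = -0.955349.
East component: ΔE = −sin λ·ΔX + cos λ·ΔY = −(-0.295480)(-329.1) + (-0.955349)(9.2) = -106.03 m.
1° of latitude spans 111100 m; at latitude φ, 1° of longitude spans that × cos φ = 94518.1 m, so Δλ = -106.03 / 94518.1 × 3600 = -4.039″.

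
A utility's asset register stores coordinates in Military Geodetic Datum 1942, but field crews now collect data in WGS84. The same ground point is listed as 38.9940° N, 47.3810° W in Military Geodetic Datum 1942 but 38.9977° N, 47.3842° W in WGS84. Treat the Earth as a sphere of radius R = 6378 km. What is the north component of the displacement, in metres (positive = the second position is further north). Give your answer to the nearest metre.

Δφ = 38.9977° − 38.9940° = +0.0037°; Δλ = -47.3842° − -47.3810° = -0.0032°.
1° along a meridian = πR/180 = 111317 m.
ΔN = Δφ × 111317 = 411.9 m; ΔE = Δλ × 111317 × cos(38.9940°) = -0.0032 × 111317 × 0.777212 = -276.9 m.

ΔN = 412 m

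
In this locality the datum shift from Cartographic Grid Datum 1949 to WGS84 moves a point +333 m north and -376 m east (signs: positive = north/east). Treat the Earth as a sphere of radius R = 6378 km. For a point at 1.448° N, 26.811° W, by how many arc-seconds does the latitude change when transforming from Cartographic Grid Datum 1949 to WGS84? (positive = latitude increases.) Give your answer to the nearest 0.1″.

On a sphere of radius R, 1 rad of latitude = R, so Δφ = ΔN / R = 333.0 / 6378000 = 5.2211e-05 rad = 10.769″.

Δφ = 10.8″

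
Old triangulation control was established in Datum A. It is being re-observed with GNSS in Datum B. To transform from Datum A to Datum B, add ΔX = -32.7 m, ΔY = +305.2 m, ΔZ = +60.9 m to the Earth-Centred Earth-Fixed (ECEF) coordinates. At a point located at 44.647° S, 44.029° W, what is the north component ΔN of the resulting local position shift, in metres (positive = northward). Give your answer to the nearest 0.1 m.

ΔN = -122.3 m

The local north axis is (−sin φ cos λ, −sin φ sin λ, cos φ), giving ΔN = -16.522 − 149.065 + 43.327 = -122.26 m.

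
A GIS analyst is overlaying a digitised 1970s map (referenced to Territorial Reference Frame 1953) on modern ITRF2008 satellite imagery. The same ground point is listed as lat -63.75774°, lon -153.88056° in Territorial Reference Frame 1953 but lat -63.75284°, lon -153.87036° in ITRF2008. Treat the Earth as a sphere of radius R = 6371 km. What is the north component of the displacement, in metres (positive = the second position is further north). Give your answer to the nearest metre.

Δφ = -63.75284° − -63.75774° = +0.00490°; Δλ = -153.87036° − -153.88056° = +0.01020°.
1° along a meridian = πR/180 = 111195 m.
ΔN = Δφ × 111195 = 544.9 m; ΔE = Δλ × 111195 × cos(-63.75774°) = +0.01020 × 111195 × 0.442168 = 501.5 m.

ΔN = 545 m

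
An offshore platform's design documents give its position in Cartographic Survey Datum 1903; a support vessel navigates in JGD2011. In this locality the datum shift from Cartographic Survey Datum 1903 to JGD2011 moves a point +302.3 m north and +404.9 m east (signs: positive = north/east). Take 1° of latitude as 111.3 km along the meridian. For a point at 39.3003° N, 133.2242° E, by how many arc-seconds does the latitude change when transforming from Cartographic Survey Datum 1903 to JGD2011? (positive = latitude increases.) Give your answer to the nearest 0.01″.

Δφ = 9.78″

1° of latitude = 111.3 km, so Δφ = 302.3 / 111300 = 0.0027161° = 9.778″.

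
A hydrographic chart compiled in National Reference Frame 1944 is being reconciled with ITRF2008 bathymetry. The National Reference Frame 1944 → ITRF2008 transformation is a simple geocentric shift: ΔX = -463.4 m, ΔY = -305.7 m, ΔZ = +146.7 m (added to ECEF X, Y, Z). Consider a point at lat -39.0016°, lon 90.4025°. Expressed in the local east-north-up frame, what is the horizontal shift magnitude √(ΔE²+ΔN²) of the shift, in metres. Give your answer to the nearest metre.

472 m

At φ = -39.0016°, λ = 90.4025°: sin φ = -0.629342, cos φ = 0.777128, sin λ = 0.999975, cos λ = -0.007025.
ΔE = −sin λ·ΔX + cos λ·ΔY = −(0.999975)·(-463.4) + (-0.007025)·(-305.7) = 465.54 m.
ΔN = −sin φ cos λ·ΔX − sin φ sin λ·ΔY + cos φ·ΔZ = −(-0.629342)(-0.007025)(-463.4) − (-0.629342)(0.999975)(-305.7) + (0.777128)(146.7) = -76.33 m.
Horizontal magnitude = √(ΔE² + ΔN²) = √(465.54² + (-76.33)²) = 471.75 m.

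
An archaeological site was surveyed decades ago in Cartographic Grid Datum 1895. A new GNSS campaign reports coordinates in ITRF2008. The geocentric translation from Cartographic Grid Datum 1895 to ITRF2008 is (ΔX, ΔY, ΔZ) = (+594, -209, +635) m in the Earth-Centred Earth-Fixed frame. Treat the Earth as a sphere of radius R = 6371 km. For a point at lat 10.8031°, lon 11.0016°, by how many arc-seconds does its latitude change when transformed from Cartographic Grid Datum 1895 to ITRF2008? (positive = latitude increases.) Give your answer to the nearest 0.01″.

Δφ = 16.90″

sin φ = 0.187434, cos φ = 0.982277, sin λ = 0.190836, cos λ = 0.981622.
North component: ΔN = −sin φ cos λ·ΔX − sin φ sin λ·ΔY + cos φ·ΔZ = −(0.187434)(0.981622)(594) − (0.187434)(0.190836)(-209) + (0.982277)(635) = 521.93 m.
1° of latitude spans πR/180 = 111195 m, so Δφ = 521.93 / 111195 × 3600 = 16.898″.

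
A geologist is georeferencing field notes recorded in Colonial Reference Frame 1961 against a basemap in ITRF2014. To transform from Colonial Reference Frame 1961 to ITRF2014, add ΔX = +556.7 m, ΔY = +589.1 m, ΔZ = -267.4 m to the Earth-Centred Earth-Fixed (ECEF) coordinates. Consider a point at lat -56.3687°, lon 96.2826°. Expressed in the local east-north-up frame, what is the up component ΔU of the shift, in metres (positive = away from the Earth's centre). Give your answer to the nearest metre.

The local up (radial) axis is (cos φ cos λ, cos φ sin λ, sin φ), giving ΔU = -33.741 + 324.311 + 222.642 = 513.21 m.

ΔU = 513 m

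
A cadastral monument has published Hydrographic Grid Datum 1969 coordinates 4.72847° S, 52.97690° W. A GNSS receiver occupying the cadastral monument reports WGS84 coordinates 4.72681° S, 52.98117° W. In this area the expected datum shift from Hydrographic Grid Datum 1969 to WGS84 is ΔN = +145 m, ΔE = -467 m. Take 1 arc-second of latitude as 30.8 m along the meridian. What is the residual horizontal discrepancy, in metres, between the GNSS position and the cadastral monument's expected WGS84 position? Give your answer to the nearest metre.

39 m

Observed coordinate differences: Δφ = +0.00166°, Δλ = -0.00427°.
Converting to metres (1° lat = 110880 m, cos φ = 0.996597): observed ΔN = 184.1 m, observed ΔE = -471.8 m.
Subtracting the expected shift leaves a residual of 184.1 − (145) = 39.1 m north and -471.8 − (-467) = -4.8 m east.
Residual distance = √(39.1² + (-4.8)²) = 39.4 m.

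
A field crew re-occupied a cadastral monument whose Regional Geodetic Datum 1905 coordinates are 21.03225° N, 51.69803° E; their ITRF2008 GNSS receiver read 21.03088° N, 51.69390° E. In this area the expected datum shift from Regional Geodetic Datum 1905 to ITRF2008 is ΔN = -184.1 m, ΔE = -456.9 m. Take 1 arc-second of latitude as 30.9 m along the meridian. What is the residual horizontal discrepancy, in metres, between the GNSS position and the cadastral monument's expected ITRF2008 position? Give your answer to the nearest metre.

Observed coordinate differences: Δφ = -0.00137°, Δλ = -0.00413°.
Converting to metres (1° lat = 111240 m, cos φ = 0.933379): observed ΔN = -152.4 m, observed ΔE = -428.8 m.
Subtracting the expected shift leaves a residual of -152.4 − (-184.1) = 31.7 m north and -428.8 − (-456.9) = 28.1 m east.
Residual distance = √(31.7² + 28.1²) = 42.4 m.

42 m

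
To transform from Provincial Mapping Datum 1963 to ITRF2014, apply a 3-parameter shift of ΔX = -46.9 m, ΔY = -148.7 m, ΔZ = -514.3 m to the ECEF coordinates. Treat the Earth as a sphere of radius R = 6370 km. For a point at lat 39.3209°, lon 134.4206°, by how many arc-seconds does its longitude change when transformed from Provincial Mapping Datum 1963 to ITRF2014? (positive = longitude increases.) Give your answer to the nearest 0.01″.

sin φ = 0.633663, cos φ = 0.773609, sin λ = 0.714221, cos λ = -0.699920.
East component: ΔE = −sin λ·ΔX + cos λ·ΔY = −(0.714221)(-46.9) + (-0.699920)(-148.7) = 137.58 m.
1° of latitude spans πR/180 = 111177 m; at latitude φ, 1° of longitude spans that × cos φ = 86007.9 m, so Δλ = 137.58 / 86007.9 × 3600 = 5.758″.

Δλ = 5.76″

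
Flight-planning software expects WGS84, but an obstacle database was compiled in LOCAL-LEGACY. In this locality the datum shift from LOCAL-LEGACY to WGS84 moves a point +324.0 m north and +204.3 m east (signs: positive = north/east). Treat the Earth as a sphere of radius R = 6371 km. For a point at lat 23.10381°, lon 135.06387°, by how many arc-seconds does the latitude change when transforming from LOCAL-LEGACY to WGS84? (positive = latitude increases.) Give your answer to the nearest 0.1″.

Δφ = 10.5″

On a sphere of radius R, 1 rad of latitude = R, so Δφ = ΔN / R = 324.0 / 6371000 = 5.0855e-05 rad = 10.490″.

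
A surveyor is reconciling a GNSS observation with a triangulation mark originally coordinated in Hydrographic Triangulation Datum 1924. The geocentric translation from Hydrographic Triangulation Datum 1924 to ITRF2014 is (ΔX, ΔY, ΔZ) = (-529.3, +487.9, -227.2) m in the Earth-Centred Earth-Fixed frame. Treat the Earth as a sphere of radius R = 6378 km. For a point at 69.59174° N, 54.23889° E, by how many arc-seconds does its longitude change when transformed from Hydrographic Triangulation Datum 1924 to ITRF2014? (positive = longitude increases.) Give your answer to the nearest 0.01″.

Δλ = 66.28″

sin φ = 0.937232, cos φ = 0.348707, sin λ = 0.811461, cos λ = 0.584407.
East component: ΔE = −sin λ·ΔX + cos λ·ΔY = −(0.811461)(-529.3) + (0.584407)(487.9) = 714.64 m.
1° of latitude spans πR/180 = 111317 m; at latitude φ, 1° of longitude spans that × cos φ = 38817.1 m, so Δλ = 714.64 / 38817.1 × 3600 = 66.277″.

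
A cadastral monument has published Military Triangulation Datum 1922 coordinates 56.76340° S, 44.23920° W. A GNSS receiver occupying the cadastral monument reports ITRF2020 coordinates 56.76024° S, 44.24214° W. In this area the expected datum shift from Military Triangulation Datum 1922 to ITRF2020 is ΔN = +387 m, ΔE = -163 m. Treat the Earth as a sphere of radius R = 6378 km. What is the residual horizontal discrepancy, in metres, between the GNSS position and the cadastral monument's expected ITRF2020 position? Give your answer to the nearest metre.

Observed coordinate differences: Δφ = +0.00316°, Δλ = -0.00294°.
Converting to metres (1° lat = 111317 m, cos φ = 0.548098): observed ΔN = 351.8 m, observed ΔE = -179.4 m.
Subtracting the expected shift leaves a residual of 351.8 − (387) = -35.2 m north and -179.4 − (-163) = -16.4 m east.
Residual distance = √((-35.2)² + (-16.4)²) = 38.9 m.

39 m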